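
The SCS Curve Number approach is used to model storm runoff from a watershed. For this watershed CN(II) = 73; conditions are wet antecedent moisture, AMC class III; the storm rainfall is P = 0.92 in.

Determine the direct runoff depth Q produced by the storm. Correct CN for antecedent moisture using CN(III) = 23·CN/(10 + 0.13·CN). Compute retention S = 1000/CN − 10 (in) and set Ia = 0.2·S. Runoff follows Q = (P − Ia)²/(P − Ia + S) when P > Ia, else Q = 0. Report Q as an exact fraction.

Wet (AMC III): CN(III) = 23·73/(10 + 0.13·73) = 1679/(1949/100) = 167900/1949 ≈ 86.147
Max retention: S = 1000/(167900/1949) − 10 = 2700/1679 in (≈ 1.608 in)
Ia = 0.2S: 0.2·1.608 = 0.322 in (exactly 540/1679)
P − Ia = 0.920 − 0.322 = 25117/41975 ≈ 0.598 in (> 0, runoff occurs)
Runoff Q = (P−Ia)²/(P−Ia+S) = (0.598)²/(0.598+1.608) = 630863689/3887598575 ≈ 0.162 in

Q = 630863689/3887598575 in ≈ 0.162 in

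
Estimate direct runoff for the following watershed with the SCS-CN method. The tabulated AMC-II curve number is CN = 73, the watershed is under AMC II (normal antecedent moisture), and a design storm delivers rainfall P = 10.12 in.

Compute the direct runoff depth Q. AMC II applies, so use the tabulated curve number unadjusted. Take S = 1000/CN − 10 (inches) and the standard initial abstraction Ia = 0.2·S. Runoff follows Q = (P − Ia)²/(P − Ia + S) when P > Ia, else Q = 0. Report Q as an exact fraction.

AMC II — tabulated CN = 73 applies directly.
Retention S: 1000/CN − 10 with CN=73.000 → S = 270/73 ≈ 3.699 in
Initial abstraction Ia = S/5 = (270/73)/5 = 54/73 ≈ 0.740 in
Since P=10.120 > Ia=0.740: effective rainfall P−Ia = 17119/1825 in
Runoff Q = (P−Ia)²/(P−Ia+S) = (9.380)²/(9.380+3.699) = 293060161/43560925 ≈ 6.728 in

Q = 293060161/43560925 in ≈ 6.728 in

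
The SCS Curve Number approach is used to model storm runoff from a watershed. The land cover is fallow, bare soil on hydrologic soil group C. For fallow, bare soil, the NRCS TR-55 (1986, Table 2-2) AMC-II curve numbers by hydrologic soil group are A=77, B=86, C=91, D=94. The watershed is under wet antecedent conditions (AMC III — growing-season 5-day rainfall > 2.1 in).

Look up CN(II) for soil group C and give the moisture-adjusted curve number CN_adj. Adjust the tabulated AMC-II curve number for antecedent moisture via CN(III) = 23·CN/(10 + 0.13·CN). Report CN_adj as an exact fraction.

NRCS table: fallow, bare soil, soil group C → CN(II) = 91
Wet (AMC III): CN(III) = 23·91/(10 + 0.13·91) = 2093/(2183/100) = 209300/2183 ≈ 95.877

CN_adj = 209300/2183 ≈ 95.877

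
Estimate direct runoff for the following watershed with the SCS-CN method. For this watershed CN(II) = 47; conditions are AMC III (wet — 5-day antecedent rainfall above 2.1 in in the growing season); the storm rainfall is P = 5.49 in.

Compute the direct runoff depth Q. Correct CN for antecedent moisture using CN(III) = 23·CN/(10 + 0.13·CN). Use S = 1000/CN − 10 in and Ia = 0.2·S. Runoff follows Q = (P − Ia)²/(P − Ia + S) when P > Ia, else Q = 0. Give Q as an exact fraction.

Q = 237626025961/109988398900 in ≈ 2.160 in

CN(III) from CN(II)=47: (23·47)/(10 + 0.13·47) = 108100/1611 ≈ 67.101
Max retention: S = 1000/(108100/1611) − 10 = 5300/1081 in (≈ 4.903 in)
Ia = 0.2·(5300/1081) = 1060/1081 in ≈ 0.981 in
Since P=5.490 > Ia=0.981: effective rainfall P−Ia = 487469/108100 in
Q: (487469/108100)² ÷ (1017469/108100) = 237626025961/109988398900 in (≈ 2.160 in)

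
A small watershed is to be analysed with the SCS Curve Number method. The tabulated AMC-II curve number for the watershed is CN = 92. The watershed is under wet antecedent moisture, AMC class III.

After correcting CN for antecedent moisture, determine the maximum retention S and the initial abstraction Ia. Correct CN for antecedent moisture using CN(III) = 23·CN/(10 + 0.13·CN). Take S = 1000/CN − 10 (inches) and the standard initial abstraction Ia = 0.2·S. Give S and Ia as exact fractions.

Adjust CN=92 to AMC III: 23·92/(10 + 0.13·92) → 2116 ÷ (549/25) = 52900/549 ≈ 96.357
Max retention: S = 1000/(52900/549) − 10 = 200/529 in (≈ 0.378 in)
Initial abstraction Ia = S/5 = (200/529)/5 = 40/529 ≈ 0.076 in

S = 200/529 in ≈ 0.378 in; Ia = 40/529 in ≈ 0.076 in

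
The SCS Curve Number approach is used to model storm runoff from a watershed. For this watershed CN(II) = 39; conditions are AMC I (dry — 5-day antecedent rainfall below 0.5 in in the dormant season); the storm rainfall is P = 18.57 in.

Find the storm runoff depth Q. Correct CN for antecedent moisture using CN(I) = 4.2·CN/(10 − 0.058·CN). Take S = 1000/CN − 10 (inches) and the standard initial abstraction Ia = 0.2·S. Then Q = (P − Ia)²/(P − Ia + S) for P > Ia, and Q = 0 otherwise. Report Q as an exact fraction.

Dry (AMC I): CN(I) = 4.2·39/(10 − 0.058·39) = (819/5)/(3869/500) = 81900/3869 ≈ 21.168
S = 1000/(81900/3869) − 10 = 30500/819 in ≈ 37.241 in
Ia = 0.2S: 0.2·37.241 = 7.448 in (exactly 6100/819)
Since P=18.570 > Ia=7.448: effective rainfall P−Ia = 910883/81900 in
Q = (910883/81900)²/((910883/81900) + 30500/819) = (829707839689/6707610000)/(3960883/81900) = 829707839689/324396317700 in ≈ 2.558 in

Q = 829707839689/324396317700 in ≈ 2.558 in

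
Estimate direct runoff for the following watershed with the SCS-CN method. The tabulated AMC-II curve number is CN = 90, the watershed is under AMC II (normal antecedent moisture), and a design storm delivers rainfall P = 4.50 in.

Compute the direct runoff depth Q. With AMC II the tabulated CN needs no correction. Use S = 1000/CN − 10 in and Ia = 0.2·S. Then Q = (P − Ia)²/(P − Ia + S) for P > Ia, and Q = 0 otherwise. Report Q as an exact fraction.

Q = 5929/1746 in ≈ 3.396 in

Average conditions: CN = 90 (no AMC adjustment).
Max retention: S = 1000/90 − 10 = 10/9 in (≈ 1.111 in)
Initial abstraction Ia = S/5 = (10/9)/5 = 2/9 ≈ 0.222 in
P − Ia = 4.500 − 0.222 = 77/18 ≈ 4.278 in (> 0, runoff occurs)
Runoff Q = (P−Ia)²/(P−Ia+S) = (4.278)²/(4.278+1.111) = 5929/1746 ≈ 3.396 in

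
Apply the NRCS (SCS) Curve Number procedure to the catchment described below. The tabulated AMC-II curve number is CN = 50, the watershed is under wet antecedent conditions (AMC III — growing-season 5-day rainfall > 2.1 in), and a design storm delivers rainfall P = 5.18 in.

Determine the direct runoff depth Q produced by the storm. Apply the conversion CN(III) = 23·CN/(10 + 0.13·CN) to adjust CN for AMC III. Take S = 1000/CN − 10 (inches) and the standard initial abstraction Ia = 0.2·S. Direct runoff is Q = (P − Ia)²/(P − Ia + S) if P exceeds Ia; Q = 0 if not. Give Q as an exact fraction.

CN(III) from CN(II)=50: (23·50)/(10 + 0.13·50) = 2300/33 ≈ 69.697
Max retention: S = 1000/(2300/33) − 10 = 100/23 in (≈ 4.348 in)
Ia = 0.2·(100/23) = 20/23 in ≈ 0.870 in
Since P=5.180 > Ia=0.870: effective rainfall P−Ia = 4957/1150 in
Q = (4957/1150)²/((4957/1150) + 100/23) = (24571849/1322500)/(9957/1150) = 24571849/11450550 in ≈ 2.146 in

Q = 24571849/11450550 in ≈ 2.146 in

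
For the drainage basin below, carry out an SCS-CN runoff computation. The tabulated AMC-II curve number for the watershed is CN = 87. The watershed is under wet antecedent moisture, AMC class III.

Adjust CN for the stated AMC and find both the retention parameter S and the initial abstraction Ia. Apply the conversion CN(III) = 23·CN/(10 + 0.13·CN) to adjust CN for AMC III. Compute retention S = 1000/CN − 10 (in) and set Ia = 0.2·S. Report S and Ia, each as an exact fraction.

Wet (AMC III): CN(III) = 23·87/(10 + 0.13·87) = 2001/(2131/100) = 200100/2131 ≈ 93.900
S = 1000/(200100/2131) − 10 = 1300/2001 in ≈ 0.650 in
Ia = 0.2S: 0.2·0.650 = 0.130 in (exactly 260/2001)

S = 1300/2001 in ≈ 0.650 in; Ia = 260/2001 in ≈ 0.130 in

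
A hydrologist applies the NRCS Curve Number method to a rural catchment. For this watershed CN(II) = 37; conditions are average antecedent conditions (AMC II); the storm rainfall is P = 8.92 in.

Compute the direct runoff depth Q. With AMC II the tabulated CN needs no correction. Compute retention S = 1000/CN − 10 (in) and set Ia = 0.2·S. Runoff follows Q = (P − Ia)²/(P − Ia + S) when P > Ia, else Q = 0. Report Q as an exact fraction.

Average conditions: CN = 37 (no AMC adjustment).
S = 1000/37 − 10 = 630/37 in ≈ 17.027 in
Ia = 0.2·(630/37) = 126/37 in ≈ 3.405 in
Since P=8.920 > Ia=3.405: effective rainfall P−Ia = 5101/925 in
Q: (5101/925)² ÷ (20851/925) = 26020201/19287175 in (≈ 1.349 in)

Q = 26020201/19287175 in ≈ 1.349 in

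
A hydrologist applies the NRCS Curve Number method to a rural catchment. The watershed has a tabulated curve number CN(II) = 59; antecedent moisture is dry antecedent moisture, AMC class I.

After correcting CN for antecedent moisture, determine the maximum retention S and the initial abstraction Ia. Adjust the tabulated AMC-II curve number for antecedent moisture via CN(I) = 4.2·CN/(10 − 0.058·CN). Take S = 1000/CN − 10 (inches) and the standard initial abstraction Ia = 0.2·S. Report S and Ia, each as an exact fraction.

CN(I) from CN(II)=59: (4.2·59)/(10 − 0.058·59) = 123900/3289 ≈ 37.671
Max retention: S = 1000/(123900/3289) − 10 = 20500/1239 in (≈ 16.546 in)
Initial abstraction Ia = S/5 = (20500/1239)/5 = 4100/1239 ≈ 3.309 in

S = 20500/1239 in ≈ 16.546 in; Ia = 4100/1239 in ≈ 3.309 in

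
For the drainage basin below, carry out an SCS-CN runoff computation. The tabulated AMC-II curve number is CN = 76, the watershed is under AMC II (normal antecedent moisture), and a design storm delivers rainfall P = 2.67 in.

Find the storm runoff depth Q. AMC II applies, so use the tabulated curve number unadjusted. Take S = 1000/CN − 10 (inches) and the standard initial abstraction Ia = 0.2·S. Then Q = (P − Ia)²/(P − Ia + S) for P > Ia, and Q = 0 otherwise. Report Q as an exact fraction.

Q = 1666681/2084300 in ≈ 0.800 in

AMC II — tabulated CN = 76 applies directly.
Retention S: 1000/CN − 10 with CN=76.000 → S = 60/19 ≈ 3.158 in
Initial abstraction Ia = S/5 = (60/19)/5 = 12/19 ≈ 0.632 in
Since P=2.670 > Ia=0.632: effective rainfall P−Ia = 3873/1900 in
Runoff Q = (P−Ia)²/(P−Ia+S) = (2.038)²/(2.038+3.158) = 1666681/2084300 ≈ 0.800 in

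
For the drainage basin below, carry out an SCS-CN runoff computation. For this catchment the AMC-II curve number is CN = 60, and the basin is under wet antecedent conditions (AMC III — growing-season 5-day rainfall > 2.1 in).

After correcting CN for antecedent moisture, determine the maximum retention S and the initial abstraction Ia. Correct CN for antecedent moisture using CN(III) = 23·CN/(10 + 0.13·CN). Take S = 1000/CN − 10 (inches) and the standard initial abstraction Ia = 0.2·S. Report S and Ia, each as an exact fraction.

Adjust CN=60 to AMC III: 23·60/(10 + 0.13·60) → 1380 ÷ (89/5) = 6900/89 ≈ 77.528
Max retention: S = 1000/(6900/89) − 10 = 200/69 in (≈ 2.899 in)
Initial abstraction Ia = S/5 = (200/69)/5 = 40/69 ≈ 0.580 in

S = 200/69 in ≈ 2.899 in; Ia = 40/69 in ≈ 0.580 in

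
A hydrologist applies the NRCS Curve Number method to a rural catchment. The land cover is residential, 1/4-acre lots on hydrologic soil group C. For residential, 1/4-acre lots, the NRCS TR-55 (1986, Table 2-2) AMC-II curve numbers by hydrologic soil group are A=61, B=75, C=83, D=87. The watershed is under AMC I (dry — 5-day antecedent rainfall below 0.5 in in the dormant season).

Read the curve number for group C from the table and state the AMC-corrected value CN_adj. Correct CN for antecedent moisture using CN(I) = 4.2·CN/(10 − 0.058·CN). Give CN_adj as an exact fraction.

NRCS table: residential, 1/4-acre lots, soil group C → CN(II) = 83
CN(I) from CN(II)=83: (4.2·83)/(10 − 0.058·83) = 174300/2593 ≈ 67.219

CN_adj = 174300/2593 ≈ 67.219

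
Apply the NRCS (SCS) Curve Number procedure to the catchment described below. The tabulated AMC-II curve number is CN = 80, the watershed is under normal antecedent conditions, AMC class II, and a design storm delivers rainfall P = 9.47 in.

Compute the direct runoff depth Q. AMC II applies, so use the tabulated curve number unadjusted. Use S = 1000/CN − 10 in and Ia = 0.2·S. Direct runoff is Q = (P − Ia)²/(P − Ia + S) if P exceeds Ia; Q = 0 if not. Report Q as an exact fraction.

Q = 804609/114700 in ≈ 7.015 in

Average conditions: CN = 80 (no AMC adjustment).
Retention S: 1000/CN − 10 with CN=80.000 → S = 5/2 ≈ 2.500 in
Ia = 0.2S: 0.2·2.500 = 0.500 in (exactly 1/2)
Since P=9.470 > Ia=0.500: effective rainfall P−Ia = 897/100 in
Q: (897/100)² ÷ (1147/100) = 804609/114700 in (≈ 7.015 in)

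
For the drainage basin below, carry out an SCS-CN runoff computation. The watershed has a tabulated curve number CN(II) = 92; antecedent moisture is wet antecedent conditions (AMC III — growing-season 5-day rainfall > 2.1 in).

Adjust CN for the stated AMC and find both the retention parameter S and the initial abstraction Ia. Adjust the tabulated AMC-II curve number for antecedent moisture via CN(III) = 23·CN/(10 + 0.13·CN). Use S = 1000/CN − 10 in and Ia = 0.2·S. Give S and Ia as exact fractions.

CN(III) from CN(II)=92: (23·92)/(10 + 0.13·92) = 52900/549 ≈ 96.357
Retention S: 1000/CN − 10 with CN=96.357 → S = 200/529 ≈ 0.378 in
Ia = 0.2S: 0.2·0.378 = 0.076 in (exactly 40/529)

S = 200/529 in ≈ 0.378 in; Ia = 40/529 in ≈ 0.076 in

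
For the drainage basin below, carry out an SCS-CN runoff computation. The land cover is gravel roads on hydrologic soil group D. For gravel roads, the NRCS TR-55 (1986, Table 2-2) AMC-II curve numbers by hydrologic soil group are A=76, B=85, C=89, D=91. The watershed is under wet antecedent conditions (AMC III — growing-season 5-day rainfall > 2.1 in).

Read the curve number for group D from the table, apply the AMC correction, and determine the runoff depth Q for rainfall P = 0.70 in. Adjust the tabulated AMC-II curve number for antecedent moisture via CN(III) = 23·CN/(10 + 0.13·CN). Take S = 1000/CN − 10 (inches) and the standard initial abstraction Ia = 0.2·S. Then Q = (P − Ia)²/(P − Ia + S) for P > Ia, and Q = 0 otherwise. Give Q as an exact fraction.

Q = 165148201/457341430 in ≈ 0.361 in

NRCS table: gravel roads, soil group D → CN(II) = 91
Adjust CN=91 to AMC III: 23·91/(10 + 0.13·91) → 2093 ÷ (2183/100) = 209300/2183 ≈ 95.877
S = 1000/(209300/2183) − 10 = 900/2093 in ≈ 0.430 in
Ia = 0.2·(900/2093) = 180/2093 in ≈ 0.086 in
Since P=0.700 > Ia=0.086: effective rainfall P−Ia = 12851/20930 in
Runoff Q = (P−Ia)²/(P−Ia+S) = (0.614)²/(0.614+0.430) = 165148201/457341430 ≈ 0.361 in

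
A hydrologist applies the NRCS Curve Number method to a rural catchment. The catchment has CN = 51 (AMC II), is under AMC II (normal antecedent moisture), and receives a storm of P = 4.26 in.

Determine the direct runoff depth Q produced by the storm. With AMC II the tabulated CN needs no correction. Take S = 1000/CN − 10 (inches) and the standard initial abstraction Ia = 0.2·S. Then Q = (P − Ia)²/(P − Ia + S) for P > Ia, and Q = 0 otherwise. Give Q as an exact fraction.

Q = 35557369/77680650 in ≈ 0.458 in

AMC II — tabulated CN = 51 applies directly.
Max retention: S = 1000/51 − 10 = 490/51 in (≈ 9.608 in)
Ia = 0.2S: 0.2·9.608 = 1.922 in (exactly 98/51)
Since P=4.260 > Ia=1.922: effective rainfall P−Ia = 5963/2550 in
Runoff Q = (P−Ia)²/(P−Ia+S) = (2.338)²/(2.338+9.608) = 35557369/77680650 ≈ 0.458 in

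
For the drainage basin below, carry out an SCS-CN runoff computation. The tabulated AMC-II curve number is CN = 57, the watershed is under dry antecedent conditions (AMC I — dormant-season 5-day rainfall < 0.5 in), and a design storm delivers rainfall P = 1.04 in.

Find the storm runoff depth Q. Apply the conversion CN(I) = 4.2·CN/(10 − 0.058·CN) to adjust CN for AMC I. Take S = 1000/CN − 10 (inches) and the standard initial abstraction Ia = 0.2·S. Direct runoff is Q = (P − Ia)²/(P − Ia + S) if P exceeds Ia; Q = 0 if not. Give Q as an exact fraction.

Q = 0 in ≈ 0.000 in

CN(I) from CN(II)=57: (4.2·57)/(10 − 0.058·57) = 119700/3347 ≈ 35.763
Retention S: 1000/CN − 10 with CN=35.763 → S = 21500/1197 ≈ 17.962 in
Ia = 0.2·(21500/1197) = 4300/1197 in ≈ 3.592 in
P = 1.040 ≤ Ia = 3.592 in: entire storm abstracted, Q = 0.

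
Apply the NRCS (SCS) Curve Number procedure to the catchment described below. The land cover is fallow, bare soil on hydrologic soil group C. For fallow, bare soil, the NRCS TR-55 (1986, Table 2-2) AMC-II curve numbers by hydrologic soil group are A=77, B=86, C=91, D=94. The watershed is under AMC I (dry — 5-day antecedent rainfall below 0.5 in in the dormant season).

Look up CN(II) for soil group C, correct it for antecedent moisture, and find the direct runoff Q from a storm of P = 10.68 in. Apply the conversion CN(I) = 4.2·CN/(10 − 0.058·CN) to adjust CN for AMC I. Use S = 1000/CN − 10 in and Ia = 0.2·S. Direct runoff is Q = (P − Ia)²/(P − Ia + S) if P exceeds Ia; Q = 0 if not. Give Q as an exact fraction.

NRCS table: fallow, bare soil, soil group C → CN(II) = 91
Dry (AMC I): CN(I) = 4.2·91/(10 − 0.058·91) = (1911/5)/(2361/500) = 63700/787 ≈ 80.940
S = 1000/(63700/787) − 10 = 1500/637 in ≈ 2.355 in
Ia = 0.2·(1500/637) = 300/637 in ≈ 0.471 in
Excess rainfall: 10.680 − 0.471 = 10.209 in; P > Ia so Q > 0
Runoff Q = (P−Ia)²/(P−Ia+S) = (10.209)²/(10.209+2.355) = 2936881249/354028675 ≈ 8.296 in

Q = 2936881249/354028675 in ≈ 8.296 in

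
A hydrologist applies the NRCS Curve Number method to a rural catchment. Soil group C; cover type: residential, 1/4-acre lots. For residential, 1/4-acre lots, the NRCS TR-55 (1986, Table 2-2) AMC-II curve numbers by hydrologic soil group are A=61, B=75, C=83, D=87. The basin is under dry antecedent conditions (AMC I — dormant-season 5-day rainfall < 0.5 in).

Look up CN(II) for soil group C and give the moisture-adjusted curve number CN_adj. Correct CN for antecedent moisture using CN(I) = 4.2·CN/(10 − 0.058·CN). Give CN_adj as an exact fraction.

CN_adj = 174300/2593 ≈ 67.219

NRCS table: residential, 1/4-acre lots, soil group C → CN(II) = 83
CN(I) from CN(II)=83: (4.2·83)/(10 − 0.058·83) = 174300/2593 ≈ 67.219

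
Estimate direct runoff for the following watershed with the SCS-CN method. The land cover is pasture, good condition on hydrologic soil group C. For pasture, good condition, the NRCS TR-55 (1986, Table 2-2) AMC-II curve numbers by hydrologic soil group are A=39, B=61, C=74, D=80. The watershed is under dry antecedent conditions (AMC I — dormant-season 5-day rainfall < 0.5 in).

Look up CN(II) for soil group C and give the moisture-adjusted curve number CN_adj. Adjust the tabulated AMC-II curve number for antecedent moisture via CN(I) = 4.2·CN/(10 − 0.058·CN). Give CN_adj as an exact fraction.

CN_adj = 77700/1427 ≈ 54.450

NRCS table: pasture, good condition, soil group C → CN(II) = 74
Adjust CN=74 to AMC I: 4.2·74/(10 − 0.058·74) → (1554/5) ÷ (1427/250) = 77700/1427 ≈ 54.450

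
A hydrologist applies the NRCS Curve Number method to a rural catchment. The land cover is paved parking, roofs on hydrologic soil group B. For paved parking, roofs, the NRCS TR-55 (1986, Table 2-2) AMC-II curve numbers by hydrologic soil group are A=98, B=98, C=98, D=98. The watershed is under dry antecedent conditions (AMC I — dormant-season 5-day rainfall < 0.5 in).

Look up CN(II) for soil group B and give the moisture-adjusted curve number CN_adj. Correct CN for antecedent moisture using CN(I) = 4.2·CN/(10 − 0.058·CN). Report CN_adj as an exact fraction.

NRCS table: paved parking, roofs, soil group B → CN(II) = 98
CN(I) from CN(II)=98: (4.2·98)/(10 − 0.058·98) = 102900/1079 ≈ 95.366

CN_adj = 102900/1079 ≈ 95.366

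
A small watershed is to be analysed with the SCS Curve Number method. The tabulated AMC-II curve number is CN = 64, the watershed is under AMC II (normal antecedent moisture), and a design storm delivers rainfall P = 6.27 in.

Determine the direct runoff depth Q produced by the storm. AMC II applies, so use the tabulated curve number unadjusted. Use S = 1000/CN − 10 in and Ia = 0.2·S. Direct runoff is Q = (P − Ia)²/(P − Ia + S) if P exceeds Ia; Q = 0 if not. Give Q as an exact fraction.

Average conditions: CN = 64 (no AMC adjustment).
Max retention: S = 1000/64 − 10 = 45/8 in (≈ 5.625 in)
Ia = 0.2S: 0.2·5.625 = 1.125 in (exactly 9/8)
Excess rainfall: 6.270 − 1.125 = 5.145 in; P > Ia so Q > 0
Runoff Q = (P−Ia)²/(P−Ia+S) = (5.145)²/(5.145+5.625) = 352947/143600 ≈ 2.458 in

Q = 352947/143600 in ≈ 2.458 in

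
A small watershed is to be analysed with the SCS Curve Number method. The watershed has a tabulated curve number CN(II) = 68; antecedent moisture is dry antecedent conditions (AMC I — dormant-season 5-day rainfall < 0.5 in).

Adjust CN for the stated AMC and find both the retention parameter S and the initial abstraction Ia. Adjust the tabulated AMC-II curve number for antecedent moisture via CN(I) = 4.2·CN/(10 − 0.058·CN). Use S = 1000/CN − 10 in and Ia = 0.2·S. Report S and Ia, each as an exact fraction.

CN(I) from CN(II)=68: (4.2·68)/(10 − 0.058·68) = 35700/757 ≈ 47.160
S = 1000/(35700/757) − 10 = 4000/357 in ≈ 11.204 in
Ia = 0.2·(4000/357) = 800/357 in ≈ 2.241 in

S = 4000/357 in ≈ 11.204 in; Ia = 800/357 in ≈ 2.241 in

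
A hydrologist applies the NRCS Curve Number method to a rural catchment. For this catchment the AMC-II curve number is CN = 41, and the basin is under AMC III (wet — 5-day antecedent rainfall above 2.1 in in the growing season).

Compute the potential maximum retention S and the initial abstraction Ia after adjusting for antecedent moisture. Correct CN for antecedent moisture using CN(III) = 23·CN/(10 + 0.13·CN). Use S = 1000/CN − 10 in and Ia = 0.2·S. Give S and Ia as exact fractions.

S = 5900/943 in ≈ 6.257 in; Ia = 1180/943 in ≈ 1.251 in

Adjust CN=41 to AMC III: 23·41/(10 + 0.13·41) → 943 ÷ (1533/100) = 94300/1533 ≈ 61.513
Retention S: 1000/CN − 10 with CN=61.513 → S = 5900/943 ≈ 6.257 in
Ia = 0.2·(5900/943) = 1180/943 in ≈ 1.251 in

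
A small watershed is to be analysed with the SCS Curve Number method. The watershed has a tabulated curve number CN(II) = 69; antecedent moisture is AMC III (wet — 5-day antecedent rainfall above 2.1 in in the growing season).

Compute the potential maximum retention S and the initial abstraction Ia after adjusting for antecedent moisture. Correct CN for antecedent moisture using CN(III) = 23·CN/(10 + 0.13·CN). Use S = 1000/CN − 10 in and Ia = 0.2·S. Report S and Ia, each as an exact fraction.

Adjust CN=69 to AMC III: 23·69/(10 + 0.13·69) → 1587 ÷ (1897/100) = 158700/1897 ≈ 83.658
S = 1000/(158700/1897) − 10 = 3100/1587 in ≈ 1.953 in
Initial abstraction Ia = S/5 = (3100/1587)/5 = 620/1587 ≈ 0.391 in

S = 3100/1587 in ≈ 1.953 in; Ia = 620/1587 in ≈ 0.391 in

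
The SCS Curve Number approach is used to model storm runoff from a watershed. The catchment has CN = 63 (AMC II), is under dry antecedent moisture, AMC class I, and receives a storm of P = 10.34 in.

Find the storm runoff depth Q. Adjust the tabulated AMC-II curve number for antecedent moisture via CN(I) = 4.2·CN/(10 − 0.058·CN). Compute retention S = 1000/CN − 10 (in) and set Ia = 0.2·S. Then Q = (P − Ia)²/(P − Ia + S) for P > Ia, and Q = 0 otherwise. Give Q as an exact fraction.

Q = 248992018081/94197004650 in ≈ 2.643 in

Dry (AMC I): CN(I) = 4.2·63/(10 − 0.058·63) = (1323/5)/(3173/500) = 132300/3173 ≈ 41.696
Max retention: S = 1000/(132300/3173) − 10 = 18500/1323 in (≈ 13.983 in)
Initial abstraction Ia = S/5 = (18500/1323)/5 = 3700/1323 ≈ 2.797 in
Since P=10.340 > Ia=2.797: effective rainfall P−Ia = 498991/66150 in
Q: (498991/66150)² ÷ (1423991/66150) = 248992018081/94197004650 in (≈ 2.643 in)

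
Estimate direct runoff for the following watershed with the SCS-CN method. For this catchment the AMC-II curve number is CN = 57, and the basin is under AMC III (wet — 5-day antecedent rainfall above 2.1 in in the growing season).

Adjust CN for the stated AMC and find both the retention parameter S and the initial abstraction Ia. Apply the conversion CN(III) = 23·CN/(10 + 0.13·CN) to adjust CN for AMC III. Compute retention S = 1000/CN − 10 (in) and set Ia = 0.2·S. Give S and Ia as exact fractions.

Wet (AMC III): CN(III) = 23·57/(10 + 0.13·57) = 1311/(1741/100) = 131100/1741 ≈ 75.302
Max retention: S = 1000/(131100/1741) − 10 = 4300/1311 in (≈ 3.280 in)
Ia = 0.2·(4300/1311) = 860/1311 in ≈ 0.656 in

S = 4300/1311 in ≈ 3.280 in; Ia = 860/1311 in ≈ 0.656 in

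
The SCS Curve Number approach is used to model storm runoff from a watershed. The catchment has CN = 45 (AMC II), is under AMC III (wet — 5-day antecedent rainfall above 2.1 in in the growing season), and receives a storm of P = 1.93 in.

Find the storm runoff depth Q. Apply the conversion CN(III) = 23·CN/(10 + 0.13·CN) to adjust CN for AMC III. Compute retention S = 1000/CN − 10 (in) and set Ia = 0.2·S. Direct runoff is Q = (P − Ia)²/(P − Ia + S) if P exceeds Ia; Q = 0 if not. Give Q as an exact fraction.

Q = 322238401/2648585700 in ≈ 0.122 in

Adjust CN=45 to AMC III: 23·45/(10 + 0.13·45) → 1035 ÷ (317/20) = 20700/317 ≈ 65.300
Retention S: 1000/CN − 10 with CN=65.300 → S = 1100/207 ≈ 5.314 in
Ia = 0.2·(1100/207) = 220/207 in ≈ 1.063 in
Since P=1.930 > Ia=1.063: effective rainfall P−Ia = 17951/20700 in
Q: (17951/20700)² ÷ (127951/20700) = 322238401/2648585700 in (≈ 0.122 in)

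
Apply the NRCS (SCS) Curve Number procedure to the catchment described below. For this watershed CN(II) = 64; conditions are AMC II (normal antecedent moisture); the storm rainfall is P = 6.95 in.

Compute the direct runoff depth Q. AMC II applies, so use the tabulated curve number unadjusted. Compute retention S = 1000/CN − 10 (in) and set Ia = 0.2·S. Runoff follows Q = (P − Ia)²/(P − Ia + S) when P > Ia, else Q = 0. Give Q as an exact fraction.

Q = 54289/18320 in ≈ 2.963 in

CN(II) = 64; AMC II needs no correction.
S = 1000/64 − 10 = 45/8 in ≈ 5.625 in
Ia = 0.2S: 0.2·5.625 = 1.125 in (exactly 9/8)
Excess rainfall: 6.950 − 1.125 = 5.825 in; P > Ia so Q > 0
Q: (233/40)² ÷ (229/20) = 54289/18320 in (≈ 2.963 in)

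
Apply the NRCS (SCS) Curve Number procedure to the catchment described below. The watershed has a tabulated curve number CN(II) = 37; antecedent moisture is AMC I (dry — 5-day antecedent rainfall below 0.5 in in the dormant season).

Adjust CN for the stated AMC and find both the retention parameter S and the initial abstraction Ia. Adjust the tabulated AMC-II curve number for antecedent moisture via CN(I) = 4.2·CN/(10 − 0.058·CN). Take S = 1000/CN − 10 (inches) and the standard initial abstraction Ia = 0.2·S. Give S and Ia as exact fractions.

S = 1500/37 in ≈ 40.541 in; Ia = 300/37 in ≈ 8.108 in

Dry (AMC I): CN(I) = 4.2·37/(10 − 0.058·37) = (777/5)/(3927/500) = 3700/187 ≈ 19.786
Retention S: 1000/CN − 10 with CN=19.786 → S = 1500/37 ≈ 40.541 in
Ia = 0.2·(1500/37) = 300/37 in ≈ 8.108 in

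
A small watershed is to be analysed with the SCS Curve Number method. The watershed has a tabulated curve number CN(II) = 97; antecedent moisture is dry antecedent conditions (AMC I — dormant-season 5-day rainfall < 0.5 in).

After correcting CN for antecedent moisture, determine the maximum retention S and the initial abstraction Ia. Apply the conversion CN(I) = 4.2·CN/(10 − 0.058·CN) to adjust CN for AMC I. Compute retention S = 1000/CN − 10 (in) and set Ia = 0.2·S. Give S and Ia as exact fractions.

CN(I) from CN(II)=97: (4.2·97)/(10 − 0.058·97) = 67900/729 ≈ 93.141
Retention S: 1000/CN − 10 with CN=93.141 → S = 500/679 ≈ 0.736 in
Ia = 0.2S: 0.2·0.736 = 0.147 in (exactly 100/679)

S = 500/679 in ≈ 0.736 in; Ia = 100/679 in ≈ 0.147 in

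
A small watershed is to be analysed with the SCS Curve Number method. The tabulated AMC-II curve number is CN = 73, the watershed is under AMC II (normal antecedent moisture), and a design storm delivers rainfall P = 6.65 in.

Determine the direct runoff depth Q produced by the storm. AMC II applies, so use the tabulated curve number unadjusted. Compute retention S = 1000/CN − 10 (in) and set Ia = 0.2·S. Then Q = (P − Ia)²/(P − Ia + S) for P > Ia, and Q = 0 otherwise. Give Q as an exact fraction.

AMC II — tabulated CN = 73 applies directly.
S = 1000/73 − 10 = 270/73 in ≈ 3.699 in
Ia = 0.2·(270/73) = 54/73 in ≈ 0.740 in
Excess rainfall: 6.650 − 0.740 = 5.910 in; P > Ia so Q > 0
Q = (8629/1460)²/((8629/1460) + 270/73) = (74459641/2131600)/(14029/1460) = 74459641/20482340 in ≈ 3.635 in

Q = 74459641/20482340 in ≈ 3.635 in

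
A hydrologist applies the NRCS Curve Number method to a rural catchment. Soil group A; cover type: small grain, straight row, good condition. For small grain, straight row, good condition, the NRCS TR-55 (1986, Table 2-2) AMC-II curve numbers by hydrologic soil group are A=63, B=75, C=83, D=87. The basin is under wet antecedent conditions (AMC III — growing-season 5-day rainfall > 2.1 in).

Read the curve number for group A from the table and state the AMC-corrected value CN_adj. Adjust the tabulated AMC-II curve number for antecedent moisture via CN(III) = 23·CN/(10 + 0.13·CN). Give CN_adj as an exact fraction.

CN_adj = 144900/1819 ≈ 79.659

NRCS table: small grain, straight row, good condition, soil group A → CN(II) = 63
Wet (AMC III): CN(III) = 23·63/(10 + 0.13·63) = 1449/(1819/100) = 144900/1819 ≈ 79.659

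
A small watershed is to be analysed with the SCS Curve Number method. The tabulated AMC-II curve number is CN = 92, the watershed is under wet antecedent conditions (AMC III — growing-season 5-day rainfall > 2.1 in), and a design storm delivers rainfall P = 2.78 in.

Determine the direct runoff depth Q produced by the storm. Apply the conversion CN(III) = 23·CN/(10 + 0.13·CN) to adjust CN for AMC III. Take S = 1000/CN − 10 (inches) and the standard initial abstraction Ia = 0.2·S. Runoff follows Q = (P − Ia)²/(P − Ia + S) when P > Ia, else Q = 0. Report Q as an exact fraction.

Q = 5116683961/2156494950 in ≈ 2.373 in

Adjust CN=92 to AMC III: 23·92/(10 + 0.13·92) → 2116 ÷ (549/25) = 52900/549 ≈ 96.357
Max retention: S = 1000/(52900/549) − 10 = 200/529 in (≈ 0.378 in)
Ia = 0.2S: 0.2·0.378 = 0.076 in (exactly 40/529)
Since P=2.780 > Ia=0.076: effective rainfall P−Ia = 71531/26450 in
Q: (71531/26450)² ÷ (81531/26450) = 5116683961/2156494950 in (≈ 2.373 in)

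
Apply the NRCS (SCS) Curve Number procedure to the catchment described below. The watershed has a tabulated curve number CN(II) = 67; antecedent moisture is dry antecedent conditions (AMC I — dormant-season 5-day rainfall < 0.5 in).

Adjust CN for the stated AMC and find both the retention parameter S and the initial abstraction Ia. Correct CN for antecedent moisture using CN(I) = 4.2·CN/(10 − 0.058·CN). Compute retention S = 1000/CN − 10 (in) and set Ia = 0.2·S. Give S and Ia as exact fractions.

S = 5500/469 in ≈ 11.727 in; Ia = 1100/469 in ≈ 2.345 in

Adjust CN=67 to AMC I: 4.2·67/(10 − 0.058·67) → (1407/5) ÷ (3057/500) = 46900/1019 ≈ 46.026
S = 1000/(46900/1019) − 10 = 5500/469 in ≈ 11.727 in
Ia = 0.2S: 0.2·11.727 = 2.345 in (exactly 1100/469)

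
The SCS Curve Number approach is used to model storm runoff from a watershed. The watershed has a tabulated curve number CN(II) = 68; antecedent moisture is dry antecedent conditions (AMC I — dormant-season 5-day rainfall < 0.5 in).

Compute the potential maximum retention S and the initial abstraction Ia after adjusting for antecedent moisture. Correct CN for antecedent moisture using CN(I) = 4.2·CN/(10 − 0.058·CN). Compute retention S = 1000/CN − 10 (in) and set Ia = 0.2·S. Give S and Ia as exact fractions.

S = 4000/357 in ≈ 11.204 in; Ia = 800/357 in ≈ 2.241 in

CN(I) from CN(II)=68: (4.2·68)/(10 − 0.058·68) = 35700/757 ≈ 47.160
Max retention: S = 1000/(35700/757) − 10 = 4000/357 in (≈ 11.204 in)
Ia = 0.2·(4000/357) = 800/357 in ≈ 2.241 in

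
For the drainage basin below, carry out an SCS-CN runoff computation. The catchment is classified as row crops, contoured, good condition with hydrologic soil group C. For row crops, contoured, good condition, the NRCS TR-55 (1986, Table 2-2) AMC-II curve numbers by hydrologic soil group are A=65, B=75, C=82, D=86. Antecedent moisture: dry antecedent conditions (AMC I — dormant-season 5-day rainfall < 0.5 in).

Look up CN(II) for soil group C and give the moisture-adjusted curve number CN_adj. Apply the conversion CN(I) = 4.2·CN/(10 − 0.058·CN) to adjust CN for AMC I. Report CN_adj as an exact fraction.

CN_adj = 28700/437 ≈ 65.675

NRCS table: row crops, contoured, good condition, soil group C → CN(II) = 82
Dry (AMC I): CN(I) = 4.2·82/(10 − 0.058·82) = (1722/5)/(1311/250) = 28700/437 ≈ 65.675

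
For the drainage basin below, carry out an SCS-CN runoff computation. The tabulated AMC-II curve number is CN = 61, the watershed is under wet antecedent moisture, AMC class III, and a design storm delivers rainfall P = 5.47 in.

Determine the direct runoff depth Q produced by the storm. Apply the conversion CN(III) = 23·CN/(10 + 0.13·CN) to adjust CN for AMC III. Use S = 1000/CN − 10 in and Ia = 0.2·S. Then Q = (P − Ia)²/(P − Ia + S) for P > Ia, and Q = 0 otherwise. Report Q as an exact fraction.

CN(III) from CN(II)=61: (23·61)/(10 + 0.13·61) = 140300/1793 ≈ 78.249
Max retention: S = 1000/(140300/1793) − 10 = 3900/1403 in (≈ 2.780 in)
Ia = 0.2·(3900/1403) = 780/1403 in ≈ 0.556 in
P − Ia = 5.470 − 0.556 = 689441/140300 ≈ 4.914 in (> 0, runoff occurs)
Q = (689441/140300)²/((689441/140300) + 3900/1403) = (475328892481/19684090000)/(1079441/140300) = 475328892481/151445572300 in ≈ 3.139 in

Q = 475328892481/151445572300 in ≈ 3.139 in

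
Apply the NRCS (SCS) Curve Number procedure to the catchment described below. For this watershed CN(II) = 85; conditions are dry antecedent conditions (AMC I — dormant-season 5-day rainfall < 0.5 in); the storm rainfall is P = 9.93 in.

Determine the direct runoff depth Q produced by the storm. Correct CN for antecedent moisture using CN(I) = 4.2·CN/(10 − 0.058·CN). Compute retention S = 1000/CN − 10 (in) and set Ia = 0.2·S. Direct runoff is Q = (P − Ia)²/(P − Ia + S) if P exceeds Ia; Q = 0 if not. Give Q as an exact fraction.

Adjust CN=85 to AMC I: 4.2·85/(10 − 0.058·85) → 357 ÷ (507/100) = 11900/169 ≈ 70.414
Retention S: 1000/CN − 10 with CN=70.414 → S = 500/119 ≈ 4.202 in
Initial abstraction Ia = S/5 = (500/119)/5 = 100/119 ≈ 0.840 in
Since P=9.930 > Ia=0.840: effective rainfall P−Ia = 108167/11900 in
Runoff Q = (P−Ia)²/(P−Ia+S) = (9.090)²/(9.090+4.202) = 11700099889/1882187300 ≈ 6.216 in

Q = 11700099889/1882187300 in ≈ 6.216 in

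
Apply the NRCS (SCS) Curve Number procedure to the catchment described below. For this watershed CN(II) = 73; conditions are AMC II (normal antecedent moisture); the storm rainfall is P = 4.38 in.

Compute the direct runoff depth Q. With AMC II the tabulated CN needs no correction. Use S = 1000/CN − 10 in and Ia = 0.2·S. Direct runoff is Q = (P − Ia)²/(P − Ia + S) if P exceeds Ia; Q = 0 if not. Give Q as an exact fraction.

CN(II) = 73; AMC II needs no correction.
S = 1000/73 − 10 = 270/73 in ≈ 3.699 in
Ia = 0.2S: 0.2·3.699 = 0.740 in (exactly 54/73)
P − Ia = 4.380 − 0.740 = 13287/3650 ≈ 3.640 in (> 0, runoff occurs)
Runoff Q = (P−Ia)²/(P−Ia+S) = (3.640)²/(3.640+3.699) = 58848123/32590850 ≈ 1.806 in

Q = 58848123/32590850 in ≈ 1.806 in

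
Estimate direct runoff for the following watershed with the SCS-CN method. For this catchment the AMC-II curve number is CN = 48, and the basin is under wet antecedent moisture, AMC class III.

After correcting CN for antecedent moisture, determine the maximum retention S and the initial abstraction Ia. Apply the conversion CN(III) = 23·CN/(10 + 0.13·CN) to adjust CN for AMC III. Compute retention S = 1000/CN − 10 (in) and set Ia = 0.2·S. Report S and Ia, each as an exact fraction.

S = 325/69 in ≈ 4.710 in; Ia = 65/69 in ≈ 0.942 in

Wet (AMC III): CN(III) = 23·48/(10 + 0.13·48) = 1104/(406/25) = 13800/203 ≈ 67.980
Retention S: 1000/CN − 10 with CN=67.980 → S = 325/69 ≈ 4.710 in
Initial abstraction Ia = S/5 = (325/69)/5 = 65/69 ≈ 0.942 in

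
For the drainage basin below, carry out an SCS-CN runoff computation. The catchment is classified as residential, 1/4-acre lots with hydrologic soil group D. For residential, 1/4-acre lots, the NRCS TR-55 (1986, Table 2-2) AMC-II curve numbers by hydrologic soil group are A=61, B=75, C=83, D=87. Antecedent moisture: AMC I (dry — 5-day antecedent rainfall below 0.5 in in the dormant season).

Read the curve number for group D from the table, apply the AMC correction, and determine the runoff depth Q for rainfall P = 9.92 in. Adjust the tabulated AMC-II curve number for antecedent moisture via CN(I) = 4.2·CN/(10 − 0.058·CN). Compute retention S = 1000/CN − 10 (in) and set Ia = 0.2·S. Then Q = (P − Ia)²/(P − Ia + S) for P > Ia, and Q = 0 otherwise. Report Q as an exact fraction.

NRCS table: residential, 1/4-acre lots, soil group D → CN(II) = 87
Adjust CN=87 to AMC I: 4.2·87/(10 − 0.058·87) → (1827/5) ÷ (2477/500) = 182700/2477 ≈ 73.759
Max retention: S = 1000/(182700/2477) − 10 = 6500/1827 in (≈ 3.558 in)
Ia = 0.2S: 0.2·3.558 = 0.712 in (exactly 1300/1827)
Excess rainfall: 9.920 − 0.712 = 9.208 in; P > Ia so Q > 0
Runoff Q = (P−Ia)²/(P−Ia+S) = (9.208)²/(9.208+3.558) = 22112624402/3329113725 ≈ 6.642 in

Q = 22112624402/3329113725 in ≈ 6.642 in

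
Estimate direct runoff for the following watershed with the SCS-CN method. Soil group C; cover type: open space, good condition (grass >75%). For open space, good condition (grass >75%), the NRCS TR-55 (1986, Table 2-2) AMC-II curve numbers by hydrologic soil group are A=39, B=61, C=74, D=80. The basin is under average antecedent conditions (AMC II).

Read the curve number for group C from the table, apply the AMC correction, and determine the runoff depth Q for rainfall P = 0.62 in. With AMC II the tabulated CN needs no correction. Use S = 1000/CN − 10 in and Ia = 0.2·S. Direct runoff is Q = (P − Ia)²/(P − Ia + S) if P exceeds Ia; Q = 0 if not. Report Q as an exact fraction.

Q = 0 in ≈ 0.000 in

NRCS table: open space, good condition (grass >75%), soil group C → CN(II) = 74
AMC II — tabulated CN = 74 applies directly.
Retention S: 1000/CN − 10 with CN=74.000 → S = 130/37 ≈ 3.514 in
Initial abstraction Ia = S/5 = (130/37)/5 = 26/37 ≈ 0.703 in
P = 0.620 ≤ Ia = 0.703 in: entire storm abstracted, Q = 0.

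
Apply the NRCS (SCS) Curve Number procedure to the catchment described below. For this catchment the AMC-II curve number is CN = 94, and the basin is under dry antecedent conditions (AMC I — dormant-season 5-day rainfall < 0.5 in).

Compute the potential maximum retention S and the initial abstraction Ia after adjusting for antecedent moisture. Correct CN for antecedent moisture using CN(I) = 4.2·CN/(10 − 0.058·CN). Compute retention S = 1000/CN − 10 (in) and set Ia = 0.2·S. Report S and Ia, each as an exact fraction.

Adjust CN=94 to AMC I: 4.2·94/(10 − 0.058·94) → (1974/5) ÷ (1137/250) = 32900/379 ≈ 86.807
Max retention: S = 1000/(32900/379) − 10 = 500/329 in (≈ 1.520 in)
Initial abstraction Ia = S/5 = (500/329)/5 = 100/329 ≈ 0.304 in

S = 500/329 in ≈ 1.520 in; Ia = 100/329 in ≈ 0.304 in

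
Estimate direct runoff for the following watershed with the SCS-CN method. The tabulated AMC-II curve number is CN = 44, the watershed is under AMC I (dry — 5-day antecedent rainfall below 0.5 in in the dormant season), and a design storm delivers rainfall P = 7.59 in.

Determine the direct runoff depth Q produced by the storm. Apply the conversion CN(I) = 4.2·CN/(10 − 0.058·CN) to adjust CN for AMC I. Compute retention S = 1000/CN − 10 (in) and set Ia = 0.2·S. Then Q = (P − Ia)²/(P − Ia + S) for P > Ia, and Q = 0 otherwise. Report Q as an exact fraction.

Q = 25472209/346655100 in ≈ 0.073 in

CN(I) from CN(II)=44: (4.2·44)/(10 − 0.058·44) = 3300/133 ≈ 24.812
S = 1000/(3300/133) − 10 = 1000/33 in ≈ 30.303 in
Initial abstraction Ia = S/5 = (1000/33)/5 = 200/33 ≈ 6.061 in
Since P=7.590 > Ia=6.061: effective rainfall P−Ia = 5047/3300 in
Runoff Q = (P−Ia)²/(P−Ia+S) = (1.529)²/(1.529+30.303) = 25472209/346655100 ≈ 0.073 in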